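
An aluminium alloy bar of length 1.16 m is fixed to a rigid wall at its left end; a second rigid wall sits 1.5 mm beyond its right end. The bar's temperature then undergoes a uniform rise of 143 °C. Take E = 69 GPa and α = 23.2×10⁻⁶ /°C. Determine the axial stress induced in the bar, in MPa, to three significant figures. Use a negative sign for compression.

Free thermal expansion αLΔT = 23.2e-6 · 1160 · 143 = 3.848 mm.
The walls engage after the gap closes; constrained expansion = 3.848 − 1.5 = 2.348 mm.
The walls impose strain ε = −(2.348)/1160 = -2.0245e-03; σ = Eε = 69000 · -2.0245e-03 = -139.7 MPa.

-140 MPa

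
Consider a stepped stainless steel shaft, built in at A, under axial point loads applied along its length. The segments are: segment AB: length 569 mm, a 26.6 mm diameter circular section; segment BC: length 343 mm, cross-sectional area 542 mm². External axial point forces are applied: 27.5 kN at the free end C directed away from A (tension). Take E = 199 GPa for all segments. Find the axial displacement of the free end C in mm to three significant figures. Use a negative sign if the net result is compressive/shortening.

Internal axial forces (sectioning from the free end, tension +): N_BC = 27.5 kN, N_AB = 27.5 kN.
A_AB = 555.7 mm².
δ_AB = 27500·569/(555.7·199000) = 0.1415 mm
δ_BC = 27500·343/(542·199000) = 0.08745 mm
δ = Σδ_i = 0.2289 mm.

0.229 mm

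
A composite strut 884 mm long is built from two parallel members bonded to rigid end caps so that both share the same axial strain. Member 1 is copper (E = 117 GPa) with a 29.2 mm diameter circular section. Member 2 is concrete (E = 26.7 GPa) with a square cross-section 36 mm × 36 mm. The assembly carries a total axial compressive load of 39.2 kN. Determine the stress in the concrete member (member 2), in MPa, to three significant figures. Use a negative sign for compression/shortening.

-9.27 MPa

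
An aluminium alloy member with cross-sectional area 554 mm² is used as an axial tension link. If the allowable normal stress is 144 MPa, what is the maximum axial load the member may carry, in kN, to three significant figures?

79.8 kN

P_max = σ_allow · A = 144 · 554 = 79780 N = 79.78 kN.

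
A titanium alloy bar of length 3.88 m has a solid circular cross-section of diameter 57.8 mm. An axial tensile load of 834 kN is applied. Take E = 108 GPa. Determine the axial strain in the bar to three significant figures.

0.00294

A = 2624 mm².
σ = N/A = 317.8 MPa; ε = σ/E = 317.8/108000 = 2.943e-03.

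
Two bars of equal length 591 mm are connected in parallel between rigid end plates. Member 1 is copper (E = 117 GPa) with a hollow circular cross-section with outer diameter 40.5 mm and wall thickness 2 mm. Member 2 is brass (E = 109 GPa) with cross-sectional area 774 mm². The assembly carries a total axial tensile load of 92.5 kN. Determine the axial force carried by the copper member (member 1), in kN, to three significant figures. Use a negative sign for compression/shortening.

A_1 = 241.9 mm².
Equal strain + equilibrium ⇒ each member carries load in proportion to AE: A₁E₁ = 28300000 N, A₂E₂ = 84370000 N, ΣAE = 112700000 N.
F₁ = P·A₁E₁/ΣAE = 92500·28300000/112700000 = 23240 N.

23.2 kN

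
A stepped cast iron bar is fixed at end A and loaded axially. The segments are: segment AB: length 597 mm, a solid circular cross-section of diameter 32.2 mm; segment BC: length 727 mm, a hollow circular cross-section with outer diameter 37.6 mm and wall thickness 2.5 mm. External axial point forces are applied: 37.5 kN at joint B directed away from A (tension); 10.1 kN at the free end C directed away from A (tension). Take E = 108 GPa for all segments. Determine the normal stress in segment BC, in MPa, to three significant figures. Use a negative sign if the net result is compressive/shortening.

Internal axial forces (sectioning from the free end, tension +): N_BC = 10.1 kN, N_AB = 47.6 kN.
A_BC = 275.7 mm².
σ_BC = N_BC/A_BC = 10100/275.7 = 36.64 MPa.

36.6 MPa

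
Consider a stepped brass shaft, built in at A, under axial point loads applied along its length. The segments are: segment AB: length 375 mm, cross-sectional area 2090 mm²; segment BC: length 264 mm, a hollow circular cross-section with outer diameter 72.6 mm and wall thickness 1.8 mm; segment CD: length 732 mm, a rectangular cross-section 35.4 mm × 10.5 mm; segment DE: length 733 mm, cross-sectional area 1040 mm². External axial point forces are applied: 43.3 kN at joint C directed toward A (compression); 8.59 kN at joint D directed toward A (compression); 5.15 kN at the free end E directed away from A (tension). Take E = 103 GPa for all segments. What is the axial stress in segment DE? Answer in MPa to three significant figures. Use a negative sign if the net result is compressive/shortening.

Internal axial forces (sectioning from the free end, tension +): N_DE = 5.15 kN, N_CD = -3.44 kN, N_BC = -46.74 kN, N_AB = -46.74 kN.
σ_DE = N_DE/A_DE = 5150/1040 = 4.952 MPa.

4.95 MPa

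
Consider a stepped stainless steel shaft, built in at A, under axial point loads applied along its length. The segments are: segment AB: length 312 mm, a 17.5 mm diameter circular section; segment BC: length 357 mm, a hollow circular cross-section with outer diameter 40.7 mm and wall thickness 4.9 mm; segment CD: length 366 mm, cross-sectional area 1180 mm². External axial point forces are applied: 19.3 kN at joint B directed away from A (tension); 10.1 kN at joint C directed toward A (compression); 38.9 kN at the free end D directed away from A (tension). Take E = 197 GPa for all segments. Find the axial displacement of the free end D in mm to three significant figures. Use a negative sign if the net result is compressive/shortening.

0.473 mm

Internal axial forces (sectioning from the free end, tension +): N_CD = 38.9 kN, N_BC = 28.8 kN, N_AB = 48.1 kN.
A_AB = 240.5 mm².
A_BC = 551.1 mm².
δ_AB = 48100·312/(240.5·197000) = 0.3167 mm
δ_BC = 28800·357/(551.1·197000) = 0.0947 mm
δ_CD = 38900·366/(1180·197000) = 0.06125 mm
δ = Σδ_i = 0.4727 mm.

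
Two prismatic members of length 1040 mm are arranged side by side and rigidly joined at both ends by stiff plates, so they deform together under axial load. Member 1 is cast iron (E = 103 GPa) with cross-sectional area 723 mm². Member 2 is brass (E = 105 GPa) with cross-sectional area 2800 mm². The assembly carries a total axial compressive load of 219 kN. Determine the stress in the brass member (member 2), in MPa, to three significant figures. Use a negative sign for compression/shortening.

Equal strain + equilibrium ⇒ each member carries load in proportion to AE: A₁E₁ = 74470000 N, A₂E₂ = 294000000 N, ΣAE = 368500000 N.
σ₂ = P·E₂/ΣAE = -219000·105000/368500000 = -62.41 MPa.

-62.4 MPa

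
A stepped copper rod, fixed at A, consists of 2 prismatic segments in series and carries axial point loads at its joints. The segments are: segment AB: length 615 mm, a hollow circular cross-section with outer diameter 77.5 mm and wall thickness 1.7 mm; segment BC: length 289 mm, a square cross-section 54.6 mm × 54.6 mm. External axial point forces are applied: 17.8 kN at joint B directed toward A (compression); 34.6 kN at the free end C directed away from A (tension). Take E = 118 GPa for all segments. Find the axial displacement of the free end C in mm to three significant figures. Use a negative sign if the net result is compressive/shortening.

Internal axial forces (sectioning from the free end, tension +): N_BC = 34.6 kN, N_AB = 16.8 kN.
A_AB = 404.8 mm².
A_BC = 2981 mm².
δ_AB = 16800·615/(404.8·118000) = 0.2163 mm
δ_BC = 34600·289/(2981·118000) = 0.02843 mm
δ = Σδ_i = 0.2447 mm.

0.245 mm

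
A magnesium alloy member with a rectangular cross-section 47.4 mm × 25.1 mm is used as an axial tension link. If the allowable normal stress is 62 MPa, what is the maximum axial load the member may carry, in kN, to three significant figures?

A = 1190 mm².
P_max = σ_allow · A = 62 · 1190 = 73760 N = 73.76 kN.

73.8 kN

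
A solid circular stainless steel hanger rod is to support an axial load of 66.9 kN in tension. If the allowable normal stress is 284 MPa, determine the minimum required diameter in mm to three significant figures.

17.3 mm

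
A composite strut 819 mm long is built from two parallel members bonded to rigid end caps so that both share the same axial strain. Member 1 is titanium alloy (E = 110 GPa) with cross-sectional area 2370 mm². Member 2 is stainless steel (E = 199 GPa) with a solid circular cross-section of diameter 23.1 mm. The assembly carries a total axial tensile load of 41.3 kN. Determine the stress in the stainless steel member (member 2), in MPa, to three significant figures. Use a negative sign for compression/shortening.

A_2 = 419.1 mm².
Equal strain + equilibrium ⇒ each member carries load in proportion to AE: A₁E₁ = 260700000 N, A₂E₂ = 83400000 N, ΣAE = 344100000 N.
σ₂ = P·E₂/ΣAE = 41300·199000/344100000 = 23.88 MPa.

23.9 MPa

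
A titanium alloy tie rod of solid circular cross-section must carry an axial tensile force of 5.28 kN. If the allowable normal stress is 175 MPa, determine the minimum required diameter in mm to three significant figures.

6.20 mm

Required area A ≥ P/σ_allow = 5280/175 = 30.17 mm².
For a solid circular section, d ≥ √(4A/π) = 6.198 mm.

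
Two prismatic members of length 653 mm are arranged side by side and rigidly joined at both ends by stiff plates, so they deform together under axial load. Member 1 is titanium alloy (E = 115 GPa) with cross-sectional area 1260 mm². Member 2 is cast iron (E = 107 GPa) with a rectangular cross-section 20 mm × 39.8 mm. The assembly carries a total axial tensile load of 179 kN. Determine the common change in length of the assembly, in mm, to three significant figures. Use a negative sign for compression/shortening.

A_2 = 796 mm².
Equal strain + equilibrium ⇒ each member carries load in proportion to AE: A₁E₁ = 144900000 N, A₂E₂ = 85170000 N, ΣAE = 230100000 N.
δ = PL/ΣAE = 179000·653/230100000 = 0.508 mm.

0.508 mm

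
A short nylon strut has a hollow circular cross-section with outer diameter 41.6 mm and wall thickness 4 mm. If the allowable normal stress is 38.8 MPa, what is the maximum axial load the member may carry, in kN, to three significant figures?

18.3 kN

A = 472.5 mm².
P_max = σ_allow · A = 38.8 · 472.5 = 18330 N = 18.33 kN.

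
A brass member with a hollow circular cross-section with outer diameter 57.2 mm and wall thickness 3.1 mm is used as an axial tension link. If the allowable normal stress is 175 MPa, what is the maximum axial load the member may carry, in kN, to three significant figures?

A = 526.9 mm².
P_max = σ_allow · A = 175 · 526.9 = 92200 N = 92.2 kN.

92.2 kN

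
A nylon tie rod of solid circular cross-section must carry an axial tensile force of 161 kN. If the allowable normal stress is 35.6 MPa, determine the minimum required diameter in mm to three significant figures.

75.9 mm

Required area A ≥ P/σ_allow = 161000/35.6 = 4522 mm².
For a solid circular section, d ≥ √(4A/π) = 75.88 mm.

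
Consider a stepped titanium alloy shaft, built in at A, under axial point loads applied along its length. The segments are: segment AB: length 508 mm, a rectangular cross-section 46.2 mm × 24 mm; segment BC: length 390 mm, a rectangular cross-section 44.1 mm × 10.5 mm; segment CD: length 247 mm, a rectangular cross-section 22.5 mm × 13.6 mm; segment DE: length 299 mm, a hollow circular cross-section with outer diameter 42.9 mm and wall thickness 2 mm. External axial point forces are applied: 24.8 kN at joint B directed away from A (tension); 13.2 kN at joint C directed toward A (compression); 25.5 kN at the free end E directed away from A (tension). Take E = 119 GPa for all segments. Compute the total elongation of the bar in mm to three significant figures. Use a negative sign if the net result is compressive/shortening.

0.652 mm

Internal axial forces (sectioning from the free end, tension +): N_DE = 25.5 kN, N_CD = 25.5 kN, N_BC = 12.3 kN, N_AB = 37.1 kN.
A_AB = 1109 mm².
A_BC = 463.1 mm².
A_CD = 306 mm².
A_DE = 257 mm².
δ_AB = 37100·508/(1109·119000) = 0.1428 mm
δ_BC = 12300·390/(463.1·119000) = 0.08706 mm
δ_CD = 25500·247/(306·119000) = 0.173 mm
δ_DE = 25500·299/(257·119000) = 0.2493 mm
δ = Σδ_i = 0.6522 mm.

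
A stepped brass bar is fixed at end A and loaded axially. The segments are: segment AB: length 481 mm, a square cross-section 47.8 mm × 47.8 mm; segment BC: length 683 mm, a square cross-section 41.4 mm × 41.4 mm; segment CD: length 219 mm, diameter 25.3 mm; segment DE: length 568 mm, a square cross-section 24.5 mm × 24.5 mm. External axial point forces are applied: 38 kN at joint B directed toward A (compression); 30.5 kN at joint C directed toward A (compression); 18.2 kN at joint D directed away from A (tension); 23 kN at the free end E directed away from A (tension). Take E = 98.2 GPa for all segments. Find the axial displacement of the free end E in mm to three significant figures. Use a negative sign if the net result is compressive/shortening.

Internal axial forces (sectioning from the free end, tension +): N_DE = 23 kN, N_CD = 41.2 kN, N_BC = 10.7 kN, N_AB = -27.3 kN.
A_AB = 2285 mm².
A_BC = 1714 mm².
A_CD = 502.7 mm².
A_DE = 600.2 mm².
δ_AB = -27300·481/(2285·98200) = -0.05852 mm
δ_BC = 10700·683/(1714·98200) = 0.04342 mm
δ_CD = 41200·219/(502.7·98200) = 0.1828 mm
δ_DE = 23000·568/(600.2·98200) = 0.2216 mm
δ = Σδ_i = 0.3893 mm.

0.389 mm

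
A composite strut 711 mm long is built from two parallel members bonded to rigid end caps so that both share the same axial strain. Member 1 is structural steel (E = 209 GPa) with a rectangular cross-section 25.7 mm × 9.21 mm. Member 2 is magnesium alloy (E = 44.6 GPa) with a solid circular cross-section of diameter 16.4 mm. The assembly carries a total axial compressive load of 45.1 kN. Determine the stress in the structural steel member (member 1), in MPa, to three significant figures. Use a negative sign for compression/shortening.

A_1 = 236.7 mm².
A_2 = 211.2 mm².
Equal strain + equilibrium ⇒ each member carries load in proportion to AE: A₁E₁ = 49470000 N, A₂E₂ = 9421000 N, ΣAE = 58890000 N.
σ₁ = P·E₁/ΣAE = -45100·209000/58890000 = -160.1 MPa.

-160 MPa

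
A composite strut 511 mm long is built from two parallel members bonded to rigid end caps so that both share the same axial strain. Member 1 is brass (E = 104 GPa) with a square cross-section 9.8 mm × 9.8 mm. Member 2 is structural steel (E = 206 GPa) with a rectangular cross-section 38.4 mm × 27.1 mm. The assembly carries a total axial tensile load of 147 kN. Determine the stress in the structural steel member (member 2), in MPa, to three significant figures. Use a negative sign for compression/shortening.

135 MPa

A_1 = 96.04 mm².
A_2 = 1041 mm².
Equal strain + equilibrium ⇒ each member carries load in proportion to AE: A₁E₁ = 9988000 N, A₂E₂ = 214400000 N, ΣAE = 224400000 N.
σ₂ = P·E₂/ΣAE = 147000·206000/224400000 = 135 MPa.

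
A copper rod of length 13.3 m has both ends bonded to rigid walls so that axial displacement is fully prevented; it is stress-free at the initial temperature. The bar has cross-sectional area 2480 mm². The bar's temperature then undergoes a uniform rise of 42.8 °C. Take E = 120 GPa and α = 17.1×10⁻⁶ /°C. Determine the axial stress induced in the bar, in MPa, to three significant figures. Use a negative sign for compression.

Free thermal expansion αLΔT = 17.1e-6 · 13300 · 42.8 = 9.734 mm.
The walls impose strain ε = −(9.734)/13300 = -7.3188e-04; σ = Eε = 120000 · -7.3188e-04 = -87.83 MPa.

-87.8 MPa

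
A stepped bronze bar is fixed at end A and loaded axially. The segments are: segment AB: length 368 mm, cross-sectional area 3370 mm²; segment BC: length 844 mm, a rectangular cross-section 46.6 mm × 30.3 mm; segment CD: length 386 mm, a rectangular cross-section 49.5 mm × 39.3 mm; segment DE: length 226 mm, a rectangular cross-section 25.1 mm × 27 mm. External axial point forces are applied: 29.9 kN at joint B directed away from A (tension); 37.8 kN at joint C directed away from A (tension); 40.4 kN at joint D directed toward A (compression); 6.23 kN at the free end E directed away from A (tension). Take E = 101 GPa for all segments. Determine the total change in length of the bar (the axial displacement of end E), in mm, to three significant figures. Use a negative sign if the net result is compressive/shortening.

0.0112 mm

Internal axial forces (sectioning from the free end, tension +): N_DE = 6.23 kN, N_CD = -34.17 kN, N_BC = 3.63 kN, N_AB = 33.53 kN.
A_BC = 1412 mm².
A_CD = 1945 mm².
A_DE = 677.7 mm².
δ_AB = 33530·368/(3370·101000) = 0.03625 mm
δ_BC = 3630·844/(1412·101000) = 0.02148 mm
δ_CD = -34170·386/(1945·101000) = -0.06713 mm
δ_DE = 6230·226/(677.7·101000) = 0.02057 mm
δ = Σδ_i = 0.01118 mm.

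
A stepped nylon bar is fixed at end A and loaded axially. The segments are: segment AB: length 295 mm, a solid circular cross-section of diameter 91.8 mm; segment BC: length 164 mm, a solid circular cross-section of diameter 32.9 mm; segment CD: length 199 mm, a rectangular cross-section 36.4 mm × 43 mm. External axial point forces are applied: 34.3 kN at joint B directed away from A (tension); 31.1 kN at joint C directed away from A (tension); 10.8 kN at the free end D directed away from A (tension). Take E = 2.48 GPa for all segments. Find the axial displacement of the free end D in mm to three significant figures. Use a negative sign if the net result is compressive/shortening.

Internal axial forces (sectioning from the free end, tension +): N_CD = 10.8 kN, N_BC = 41.9 kN, N_AB = 76.2 kN.
A_AB = 6619 mm².
A_BC = 850.1 mm².
A_CD = 1565 mm².
δ_AB = 76200·295/(6619·2480) = 1.369 mm
δ_BC = 41900·164/(850.1·2480) = 3.259 mm
δ_CD = 10800·199/(1565·2480) = 0.5537 mm
δ = Σδ_i = 5.182 mm.

5.18 mm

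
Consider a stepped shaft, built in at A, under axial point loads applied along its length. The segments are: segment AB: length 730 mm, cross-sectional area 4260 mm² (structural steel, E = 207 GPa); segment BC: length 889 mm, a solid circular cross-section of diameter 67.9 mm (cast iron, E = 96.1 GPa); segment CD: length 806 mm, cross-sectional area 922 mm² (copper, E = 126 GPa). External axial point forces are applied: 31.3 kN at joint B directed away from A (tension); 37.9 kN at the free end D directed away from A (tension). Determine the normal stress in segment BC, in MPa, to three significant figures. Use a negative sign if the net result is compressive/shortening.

10.5 MPa

Internal axial forces (sectioning from the free end, tension +): N_CD = 37.9 kN, N_BC = 37.9 kN, N_AB = 69.2 kN.
A_BC = 3621 mm².
σ_BC = N_BC/A_BC = 37900/3621 = 10.47 MPa.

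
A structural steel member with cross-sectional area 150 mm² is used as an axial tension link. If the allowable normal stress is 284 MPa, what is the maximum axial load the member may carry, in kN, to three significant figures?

P_max = σ_allow · A = 284 · 150 = 42600 N = 42.6 kN.

42.6 kN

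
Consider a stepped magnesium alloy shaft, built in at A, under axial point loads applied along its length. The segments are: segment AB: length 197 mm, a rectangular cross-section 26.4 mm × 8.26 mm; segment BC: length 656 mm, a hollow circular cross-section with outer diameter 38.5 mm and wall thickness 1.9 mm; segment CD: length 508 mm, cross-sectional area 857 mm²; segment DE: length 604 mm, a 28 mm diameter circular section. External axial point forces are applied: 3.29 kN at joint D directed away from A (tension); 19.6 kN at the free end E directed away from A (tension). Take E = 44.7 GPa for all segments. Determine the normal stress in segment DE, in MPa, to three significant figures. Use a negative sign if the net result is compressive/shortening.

31.8 MPa

Internal axial forces (sectioning from the free end, tension +): N_DE = 19.6 kN, N_CD = 22.89 kN, N_BC = 22.89 kN, N_AB = 22.89 kN.
A_DE = 615.8 mm².
σ_DE = N_DE/A_DE = 19600/615.8 = 31.83 MPa.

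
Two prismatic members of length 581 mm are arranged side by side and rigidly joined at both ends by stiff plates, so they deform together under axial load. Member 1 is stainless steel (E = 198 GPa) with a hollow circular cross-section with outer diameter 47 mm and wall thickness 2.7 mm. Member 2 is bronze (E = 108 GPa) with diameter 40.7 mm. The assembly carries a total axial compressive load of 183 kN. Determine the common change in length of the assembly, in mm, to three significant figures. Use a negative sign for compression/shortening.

A_1 = 375.8 mm².
A_2 = 1301 mm².
Equal strain + equilibrium ⇒ each member carries load in proportion to AE: A₁E₁ = 74400000 N, A₂E₂ = 140500000 N, ΣAE = 214900000 N.
δ = PL/ΣAE = -183000·581/214900000 = -0.4947 mm.

-0.495 mm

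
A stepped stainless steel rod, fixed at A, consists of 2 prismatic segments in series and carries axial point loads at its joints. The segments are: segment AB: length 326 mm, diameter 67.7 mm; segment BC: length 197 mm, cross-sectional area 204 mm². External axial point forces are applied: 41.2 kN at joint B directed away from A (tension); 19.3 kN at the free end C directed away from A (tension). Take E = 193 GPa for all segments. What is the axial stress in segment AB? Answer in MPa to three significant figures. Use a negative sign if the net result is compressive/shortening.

16.8 MPa

Internal axial forces (sectioning from the free end, tension +): N_BC = 19.3 kN, N_AB = 60.5 kN.
A_AB = 3600 mm².
σ_AB = N_AB/A_AB = 60500/3600 = 16.81 MPa.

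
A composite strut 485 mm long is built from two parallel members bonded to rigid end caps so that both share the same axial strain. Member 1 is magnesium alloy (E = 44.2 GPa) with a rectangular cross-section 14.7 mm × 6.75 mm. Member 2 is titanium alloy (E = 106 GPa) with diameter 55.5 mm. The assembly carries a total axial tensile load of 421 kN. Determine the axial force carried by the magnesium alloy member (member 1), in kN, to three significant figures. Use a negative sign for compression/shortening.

A_1 = 99.22 mm².
A_2 = 2419 mm².
Equal strain + equilibrium ⇒ each member carries load in proportion to AE: A₁E₁ = 4386000 N, A₂E₂ = 256400000 N, ΣAE = 260800000 N.
F₁ = P·A₁E₁/ΣAE = 421000·4386000/260800000 = 7079 N.

7.08 kN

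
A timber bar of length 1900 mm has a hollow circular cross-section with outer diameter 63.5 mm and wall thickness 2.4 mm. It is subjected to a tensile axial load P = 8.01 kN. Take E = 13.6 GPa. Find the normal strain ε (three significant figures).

A = 460.7 mm².
σ = N/A = 17.39 MPa; ε = σ/E = 17.39/13600 = 1.278e-03.

0.00128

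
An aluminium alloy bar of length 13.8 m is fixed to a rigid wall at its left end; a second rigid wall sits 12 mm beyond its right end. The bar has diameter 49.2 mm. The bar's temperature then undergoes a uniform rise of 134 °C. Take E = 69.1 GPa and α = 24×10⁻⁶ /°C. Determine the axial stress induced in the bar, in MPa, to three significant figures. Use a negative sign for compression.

-162 MPa

Free thermal expansion αLΔT = 24e-6 · 13800 · 134 = 44.38 mm.
The walls engage after the gap closes; constrained expansion = 44.38 − 12 = 32.38 mm.
The walls impose strain ε = −(32.38)/13800 = -2.3464e-03; σ = Eε = 69100 · -2.3464e-03 = -162.1 MPa.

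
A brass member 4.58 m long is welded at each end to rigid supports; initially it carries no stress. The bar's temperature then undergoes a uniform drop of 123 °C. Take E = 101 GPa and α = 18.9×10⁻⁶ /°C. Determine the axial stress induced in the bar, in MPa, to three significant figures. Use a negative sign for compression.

Free thermal expansion αLΔT = 18.9e-6 · 4580 · -123 = -10.65 mm.
The walls impose strain ε = −(-10.65)/4580 = 2.3247e-03; σ = Eε = 101000 · 2.3247e-03 = 234.8 MPa.

235 MPa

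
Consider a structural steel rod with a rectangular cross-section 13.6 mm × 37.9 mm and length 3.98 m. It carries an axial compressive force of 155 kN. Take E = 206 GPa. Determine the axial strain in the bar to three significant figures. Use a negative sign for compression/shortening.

-0.00146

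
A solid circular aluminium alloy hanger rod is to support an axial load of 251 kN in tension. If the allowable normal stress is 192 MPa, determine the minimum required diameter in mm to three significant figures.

Required area A ≥ P/σ_allow = 251000/192 = 1307 mm².
For a solid circular section, d ≥ √(4A/π) = 40.8 mm.

40.8 mm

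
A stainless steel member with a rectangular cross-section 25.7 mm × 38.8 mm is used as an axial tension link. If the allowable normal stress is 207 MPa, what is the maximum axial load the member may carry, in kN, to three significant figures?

206 kN

A = 997.2 mm².
P_max = σ_allow · A = 207 · 997.2 = 206400 N = 206.4 kN.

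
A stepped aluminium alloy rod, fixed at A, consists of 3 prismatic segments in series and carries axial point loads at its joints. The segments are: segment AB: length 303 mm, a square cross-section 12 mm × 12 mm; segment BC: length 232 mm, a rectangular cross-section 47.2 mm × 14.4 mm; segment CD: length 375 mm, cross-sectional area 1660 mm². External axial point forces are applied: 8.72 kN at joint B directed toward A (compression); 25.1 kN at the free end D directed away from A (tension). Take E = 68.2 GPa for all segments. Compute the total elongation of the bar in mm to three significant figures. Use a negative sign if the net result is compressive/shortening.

0.714 mm

Internal axial forces (sectioning from the free end, tension +): N_CD = 25.1 kN, N_BC = 25.1 kN, N_AB = 16.38 kN.
A_AB = 144 mm².
A_BC = 679.7 mm².
δ_AB = 16380·303/(144·68200) = 0.5054 mm
δ_BC = 25100·232/(679.7·68200) = 0.1256 mm
δ_CD = 25100·375/(1660·68200) = 0.08314 mm
δ = Σδ_i = 0.7141 mm.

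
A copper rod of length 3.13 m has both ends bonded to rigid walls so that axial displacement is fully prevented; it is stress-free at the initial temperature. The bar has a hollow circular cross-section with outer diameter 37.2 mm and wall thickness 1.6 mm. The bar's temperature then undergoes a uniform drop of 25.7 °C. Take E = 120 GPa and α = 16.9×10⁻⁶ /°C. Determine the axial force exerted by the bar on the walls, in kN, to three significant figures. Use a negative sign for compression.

Free thermal expansion αLΔT = 16.9e-6 · 3130 · -25.7 = -1.359 mm.
The walls impose strain ε = −(-1.359)/3130 = 4.3433e-04; σ = Eε = 120000 · 4.3433e-04 = 52.12 MPa.
Wall reaction R = σ·A = 52.12·178.9 = 9327 N = 9.327 kN.

9.33 kN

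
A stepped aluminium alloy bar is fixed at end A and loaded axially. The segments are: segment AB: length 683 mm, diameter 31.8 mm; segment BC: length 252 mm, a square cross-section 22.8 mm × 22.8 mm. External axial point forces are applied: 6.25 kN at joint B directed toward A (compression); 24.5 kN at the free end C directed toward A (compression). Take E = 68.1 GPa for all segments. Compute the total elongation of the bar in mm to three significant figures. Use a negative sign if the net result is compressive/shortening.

Internal axial forces (sectioning from the free end, tension +): N_BC = -24.5 kN, N_AB = -30.75 kN.
A_AB = 794.2 mm².
A_BC = 519.8 mm².
δ_AB = -30750·683/(794.2·68100) = -0.3883 mm
δ_BC = -24500·252/(519.8·68100) = -0.1744 mm
δ = Σδ_i = -0.5627 mm.

-0.563 mm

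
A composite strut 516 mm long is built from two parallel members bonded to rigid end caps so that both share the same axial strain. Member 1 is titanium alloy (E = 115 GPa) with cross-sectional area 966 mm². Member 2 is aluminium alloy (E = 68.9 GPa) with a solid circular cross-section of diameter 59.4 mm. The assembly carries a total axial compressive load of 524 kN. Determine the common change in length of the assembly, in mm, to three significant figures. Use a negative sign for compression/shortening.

A_2 = 2771 mm².
Equal strain + equilibrium ⇒ each member carries load in proportion to AE: A₁E₁ = 111100000 N, A₂E₂ = 190900000 N, ΣAE = 302000000 N.
δ = PL/ΣAE = -524000·516/302000000 = -0.8952 mm.

-0.895 mm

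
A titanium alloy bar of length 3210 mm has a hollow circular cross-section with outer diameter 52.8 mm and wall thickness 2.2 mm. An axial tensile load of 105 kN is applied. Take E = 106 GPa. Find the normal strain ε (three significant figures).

A = 349.7 mm².
σ = N/A = 300.2 MPa; ε = σ/E = 300.2/106000 = 2.832e-03.

0.00283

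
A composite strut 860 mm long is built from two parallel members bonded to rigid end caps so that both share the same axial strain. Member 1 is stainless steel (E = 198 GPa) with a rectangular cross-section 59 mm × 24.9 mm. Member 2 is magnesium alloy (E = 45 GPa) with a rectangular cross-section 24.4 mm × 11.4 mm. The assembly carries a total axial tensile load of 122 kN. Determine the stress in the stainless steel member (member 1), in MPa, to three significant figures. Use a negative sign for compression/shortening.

A_1 = 1469 mm².
A_2 = 278.2 mm².
Equal strain + equilibrium ⇒ each member carries load in proportion to AE: A₁E₁ = 290900000 N, A₂E₂ = 12520000 N, ΣAE = 303400000 N.
σ₁ = P·E₁/ΣAE = 122000·198000/303400000 = 79.62 MPa.

79.6 MPa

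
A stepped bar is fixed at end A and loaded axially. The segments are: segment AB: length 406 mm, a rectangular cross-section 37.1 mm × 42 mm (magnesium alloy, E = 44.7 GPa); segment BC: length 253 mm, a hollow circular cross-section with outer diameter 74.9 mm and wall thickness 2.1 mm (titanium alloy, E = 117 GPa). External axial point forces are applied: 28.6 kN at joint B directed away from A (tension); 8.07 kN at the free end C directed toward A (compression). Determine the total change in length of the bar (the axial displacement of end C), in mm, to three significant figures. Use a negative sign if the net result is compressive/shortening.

0.0833 mm

Internal axial forces (sectioning from the free end, tension +): N_BC = -8.07 kN, N_AB = 20.53 kN.
A_AB = 1558 mm².
A_BC = 480.3 mm².
δ_AB = 20530·406/(1558·44700) = 0.1197 mm
δ_BC = -8070·253/(480.3·117000) = -0.03633 mm
δ = Σδ_i = 0.08334 mm.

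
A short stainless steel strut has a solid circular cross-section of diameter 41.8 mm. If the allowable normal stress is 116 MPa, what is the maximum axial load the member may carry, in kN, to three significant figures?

159 kN

A = 1372 mm².
P_max = σ_allow · A = 116 · 1372 = 159200 N = 159.2 kN.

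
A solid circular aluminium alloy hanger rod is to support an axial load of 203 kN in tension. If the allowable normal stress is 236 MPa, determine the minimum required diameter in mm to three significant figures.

Required area A ≥ P/σ_allow = 203000/236 = 860.2 mm².
For a solid circular section, d ≥ √(4A/π) = 33.09 mm.

33.1 mm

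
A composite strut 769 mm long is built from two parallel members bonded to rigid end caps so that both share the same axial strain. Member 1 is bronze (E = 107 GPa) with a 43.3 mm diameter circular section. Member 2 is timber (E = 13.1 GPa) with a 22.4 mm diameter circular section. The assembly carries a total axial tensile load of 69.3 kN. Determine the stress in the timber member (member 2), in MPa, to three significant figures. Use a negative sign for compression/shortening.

A_1 = 1473 mm².
A_2 = 394.1 mm².
Equal strain + equilibrium ⇒ each member carries load in proportion to AE: A₁E₁ = 157600000 N, A₂E₂ = 5162000 N, ΣAE = 162700000 N.
σ₂ = P·E₂/ΣAE = 69300·13100/162700000 = 5.579 MPa.

5.58 MPa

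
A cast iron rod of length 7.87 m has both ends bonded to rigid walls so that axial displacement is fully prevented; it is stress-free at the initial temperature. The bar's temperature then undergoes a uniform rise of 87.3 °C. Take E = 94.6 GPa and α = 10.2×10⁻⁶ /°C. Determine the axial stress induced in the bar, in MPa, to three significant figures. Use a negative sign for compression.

-84.2 MPa

Free thermal expansion αLΔT = 10.2e-6 · 7870 · 87.3 = 7.008 mm.
The walls impose strain ε = −(7.008)/7870 = -8.9046e-04; σ = Eε = 94600 · -8.9046e-04 = -84.24 MPa.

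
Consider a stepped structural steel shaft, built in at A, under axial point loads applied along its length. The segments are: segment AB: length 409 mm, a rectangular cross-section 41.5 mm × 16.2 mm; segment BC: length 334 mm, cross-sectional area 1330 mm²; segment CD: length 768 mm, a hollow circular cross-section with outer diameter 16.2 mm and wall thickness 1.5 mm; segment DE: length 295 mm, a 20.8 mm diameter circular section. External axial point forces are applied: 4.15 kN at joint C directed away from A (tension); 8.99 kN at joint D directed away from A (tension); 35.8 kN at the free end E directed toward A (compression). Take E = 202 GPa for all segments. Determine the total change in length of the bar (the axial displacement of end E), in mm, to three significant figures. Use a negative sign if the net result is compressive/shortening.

-1.72 mm

Internal axial forces (sectioning from the free end, tension +): N_DE = -35.8 kN, N_CD = -26.81 kN, N_BC = -22.66 kN, N_AB = -22.66 kN.
A_AB = 672.3 mm².
A_CD = 69.27 mm².
A_DE = 339.8 mm².
δ_AB = -22660·409/(672.3·202000) = -0.06824 mm
δ_BC = -22660·334/(1330·202000) = -0.02817 mm
δ_CD = -26810·768/(69.27·202000) = -1.471 mm
δ_DE = -35800·295/(339.8·202000) = -0.1539 mm
δ = Σδ_i = -1.722 mm.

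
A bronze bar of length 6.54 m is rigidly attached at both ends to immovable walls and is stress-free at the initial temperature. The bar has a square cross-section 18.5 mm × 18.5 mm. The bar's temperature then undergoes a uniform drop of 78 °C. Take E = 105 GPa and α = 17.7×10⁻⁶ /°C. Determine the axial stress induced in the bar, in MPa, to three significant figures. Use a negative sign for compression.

Free thermal expansion αLΔT = 17.7e-6 · 6540 · -78 = -9.029 mm.
The walls impose strain ε = −(-9.029)/6540 = 1.3806e-03; σ = Eε = 105000 · 1.3806e-03 = 145 MPa.

145 MPa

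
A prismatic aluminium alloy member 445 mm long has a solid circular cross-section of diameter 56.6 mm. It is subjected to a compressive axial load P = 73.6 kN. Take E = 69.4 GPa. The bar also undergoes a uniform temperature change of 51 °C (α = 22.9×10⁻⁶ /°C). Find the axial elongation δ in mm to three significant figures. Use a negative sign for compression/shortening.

A = 2516 mm².
δ_mech = NL/(AE) = -73600·445/(2516·69400) = -0.1876 mm.
δ_thermal = αLΔT = 22.9e-6·445·51 = 0.5197 mm.
δ = δ_mech + δ_thermal = 0.3321 mm.

0.332 mm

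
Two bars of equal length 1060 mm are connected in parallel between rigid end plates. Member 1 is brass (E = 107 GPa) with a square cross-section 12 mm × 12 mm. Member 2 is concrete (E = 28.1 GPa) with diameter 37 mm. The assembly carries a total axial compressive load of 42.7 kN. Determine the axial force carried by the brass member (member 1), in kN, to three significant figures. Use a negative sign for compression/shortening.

A_1 = 144 mm².
A_2 = 1075 mm².
Equal strain + equilibrium ⇒ each member carries load in proportion to AE: A₁E₁ = 15410000 N, A₂E₂ = 30210000 N, ΣAE = 45620000 N.
F₁ = P·A₁E₁/ΣAE = -42700·15410000/45620000 = -14420 N.

-14.4 kN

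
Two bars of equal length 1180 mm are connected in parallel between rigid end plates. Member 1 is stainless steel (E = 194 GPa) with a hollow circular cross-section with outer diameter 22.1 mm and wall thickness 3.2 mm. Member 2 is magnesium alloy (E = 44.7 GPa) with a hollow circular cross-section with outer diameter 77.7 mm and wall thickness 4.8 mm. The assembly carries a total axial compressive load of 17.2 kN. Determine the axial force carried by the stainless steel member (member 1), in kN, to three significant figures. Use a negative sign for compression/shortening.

A_1 = 190 mm².
A_2 = 1099 mm².
Equal strain + equilibrium ⇒ each member carries load in proportion to AE: A₁E₁ = 36860000 N, A₂E₂ = 49140000 N, ΣAE = 86000000 N.
F₁ = P·A₁E₁/ΣAE = -17200·36860000/86000000 = -7372 N.

-7.37 kN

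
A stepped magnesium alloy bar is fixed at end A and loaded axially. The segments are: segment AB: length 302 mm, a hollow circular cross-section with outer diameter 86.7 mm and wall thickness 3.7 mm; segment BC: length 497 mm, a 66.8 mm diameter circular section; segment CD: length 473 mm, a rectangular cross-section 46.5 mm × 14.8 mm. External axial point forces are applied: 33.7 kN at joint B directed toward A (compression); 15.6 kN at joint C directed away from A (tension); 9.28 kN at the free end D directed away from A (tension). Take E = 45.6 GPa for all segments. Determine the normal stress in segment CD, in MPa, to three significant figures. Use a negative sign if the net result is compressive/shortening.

13.5 MPa

Internal axial forces (sectioning from the free end, tension +): N_CD = 9.28 kN, N_BC = 24.88 kN, N_AB = -8.82 kN.
A_CD = 688.2 mm².
σ_CD = N_CD/A_CD = 9280/688.2 = 13.48 MPa.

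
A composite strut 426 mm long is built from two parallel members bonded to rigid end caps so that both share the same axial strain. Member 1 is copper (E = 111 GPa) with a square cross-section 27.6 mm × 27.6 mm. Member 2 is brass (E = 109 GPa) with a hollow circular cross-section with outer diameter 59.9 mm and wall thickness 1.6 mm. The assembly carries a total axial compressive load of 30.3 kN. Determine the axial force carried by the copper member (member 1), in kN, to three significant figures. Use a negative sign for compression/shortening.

-22.0 kN

A_1 = 761.8 mm².
A_2 = 293 mm².
Equal strain + equilibrium ⇒ each member carries load in proportion to AE: A₁E₁ = 84560000 N, A₂E₂ = 31940000 N, ΣAE = 116500000 N.
F₁ = P·A₁E₁/ΣAE = -30300·84560000/116500000 = -21990 N.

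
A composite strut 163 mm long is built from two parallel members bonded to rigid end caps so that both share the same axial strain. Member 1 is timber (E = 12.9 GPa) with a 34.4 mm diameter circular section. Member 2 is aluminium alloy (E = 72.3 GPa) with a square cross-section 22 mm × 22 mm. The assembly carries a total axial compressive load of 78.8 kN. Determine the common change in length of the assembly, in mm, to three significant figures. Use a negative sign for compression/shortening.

A_1 = 929.4 mm².
A_2 = 484 mm².
Equal strain + equilibrium ⇒ each member carries load in proportion to AE: A₁E₁ = 11990000 N, A₂E₂ = 34990000 N, ΣAE = 46980000 N.
δ = PL/ΣAE = -78800·163/46980000 = -0.2734 mm.

-0.273 mm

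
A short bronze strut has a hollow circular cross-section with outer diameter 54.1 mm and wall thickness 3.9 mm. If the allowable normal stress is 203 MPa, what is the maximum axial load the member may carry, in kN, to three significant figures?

125 kN

A = 615.1 mm².
P_max = σ_allow · A = 203 · 615.1 = 124900 N = 124.9 kN.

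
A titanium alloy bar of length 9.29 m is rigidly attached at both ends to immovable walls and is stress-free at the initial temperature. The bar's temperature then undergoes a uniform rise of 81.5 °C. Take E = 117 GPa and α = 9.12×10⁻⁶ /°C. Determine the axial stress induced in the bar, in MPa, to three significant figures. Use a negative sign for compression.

-87.0 MPa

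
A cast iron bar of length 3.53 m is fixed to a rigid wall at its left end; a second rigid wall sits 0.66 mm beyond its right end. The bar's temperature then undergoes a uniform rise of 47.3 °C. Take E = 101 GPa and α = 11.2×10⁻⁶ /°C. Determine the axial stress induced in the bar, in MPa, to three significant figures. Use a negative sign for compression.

Free thermal expansion αLΔT = 11.2e-6 · 3530 · 47.3 = 1.87 mm.
The walls engage after the gap closes; constrained expansion = 1.87 − 0.66 = 1.21 mm.
The walls impose strain ε = −(1.21)/3530 = -3.4279e-04; σ = Eε = 101000 · -3.4279e-04 = -34.62 MPa.

-34.6 MPa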